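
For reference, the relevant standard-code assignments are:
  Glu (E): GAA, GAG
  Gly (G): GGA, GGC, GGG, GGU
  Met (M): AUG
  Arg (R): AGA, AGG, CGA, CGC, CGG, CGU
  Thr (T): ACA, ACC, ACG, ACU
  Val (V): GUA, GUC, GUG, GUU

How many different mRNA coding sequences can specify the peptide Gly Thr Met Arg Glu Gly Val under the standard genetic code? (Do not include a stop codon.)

Gly: 4 codons.
Thr: 4 codons.
Met: 1 codon.
Arg: 6 codons.
Glu: 2 codons.
Gly: 4 codons.
Val: 4 codons.
4 × 4 × 1 × 6 × 2 × 4 × 4 = 3072.

3072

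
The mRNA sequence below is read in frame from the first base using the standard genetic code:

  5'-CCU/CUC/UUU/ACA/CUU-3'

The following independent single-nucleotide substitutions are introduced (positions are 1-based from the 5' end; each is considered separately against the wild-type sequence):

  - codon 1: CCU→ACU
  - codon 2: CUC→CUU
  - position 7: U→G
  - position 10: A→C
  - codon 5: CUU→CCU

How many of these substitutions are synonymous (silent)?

1

Codon 1: CCU (Pro) → ACU (Thr) — missense.
Codon 2: CUC (Leu) → CUU (Leu) — synonymous.
Codon 3: UUU (Phe) → GUU (Val) — missense.
Codon 4: ACA (Thr) → CCA (Pro) — missense.
Codon 5: CUU (Leu) → CCU (Pro) — missense.
Synonymous: 1 of 5.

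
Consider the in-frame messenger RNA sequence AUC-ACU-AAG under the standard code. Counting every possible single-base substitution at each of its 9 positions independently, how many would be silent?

Codon 1 (AUC, Ile): 2 synonymous substitutions.
Codon 2 (ACU, Thr): 3 synonymous substitutions.
Codon 3 (AAG, Lys): 1 synonymous substitution.
Total: 2 + 3 + 1 = 6.

6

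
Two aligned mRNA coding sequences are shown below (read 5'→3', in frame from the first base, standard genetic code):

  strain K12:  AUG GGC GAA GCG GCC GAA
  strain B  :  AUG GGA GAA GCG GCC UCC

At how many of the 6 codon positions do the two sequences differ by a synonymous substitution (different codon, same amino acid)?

1

Codon 1: AUG Met / AUG Met — identical.
Codon 2: GGC Gly / GGA Gly — synonymous.
Codon 3: GAA Glu / GAA Glu — identical.
Codon 4: GCG Ala / GCG Ala — identical.
Codon 5: GCC Ala / GCC Ala — identical.
Codon 6: GAA Glu / UCC Ser — nonsynonymous.
Synonymous differences: 1.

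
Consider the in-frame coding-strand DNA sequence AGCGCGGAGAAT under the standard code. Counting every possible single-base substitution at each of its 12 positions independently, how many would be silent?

Codon 1 (AGC, Ser): 1 synonymous substitution.
Codon 2 (GCG, Ala): 3 synonymous substitutions.
Codon 3 (GAG, Glu): 1 synonymous substitution.
Codon 4 (AAT, Asn): 1 synonymous substitution.
Total: 1 + 3 + 1 + 1 = 6.

6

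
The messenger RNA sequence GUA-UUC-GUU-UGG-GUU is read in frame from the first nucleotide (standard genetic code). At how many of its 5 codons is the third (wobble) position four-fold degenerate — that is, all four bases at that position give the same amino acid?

3

Codon 1 GUA (Val): third position 4-fold.
Codon 2 UUC (Phe): third position 2-fold.
Codon 3 GUU (Val): third position 4-fold.
Codon 4 UGG (Trp): third position 1-fold.
Codon 5 GUU (Val): third position 4-fold.
Four-fold degenerate third positions: 3.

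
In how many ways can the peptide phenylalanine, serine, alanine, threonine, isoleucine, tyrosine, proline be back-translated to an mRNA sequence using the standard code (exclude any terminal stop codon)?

Phe: 2 codons.
Ser: 6 codons.
Ala: 4 codons.
Thr: 4 codons.
Ile: 3 codons.
Tyr: 2 codons.
Pro: 4 codons.
2 × 6 × 4 × 4 × 3 × 2 × 4 = 4608.

4608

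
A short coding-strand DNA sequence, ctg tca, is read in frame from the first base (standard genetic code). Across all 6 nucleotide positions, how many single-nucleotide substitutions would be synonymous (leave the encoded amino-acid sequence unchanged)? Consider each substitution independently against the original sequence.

Codon 1 (CTG, Leu): 4 synonymous substitutions.
Codon 2 (TCA, Ser): 3 synonymous substitutions.
Total: 4 + 3 = 7.

7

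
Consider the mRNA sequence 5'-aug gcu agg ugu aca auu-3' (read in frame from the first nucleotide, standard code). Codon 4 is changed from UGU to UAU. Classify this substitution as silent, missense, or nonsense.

Position 11 falls in codon 4: UGU → Cys.
After the substitution the codon is UAU → Tyr.
Cys ≠ Tyr, so this is a missense mutation.

missense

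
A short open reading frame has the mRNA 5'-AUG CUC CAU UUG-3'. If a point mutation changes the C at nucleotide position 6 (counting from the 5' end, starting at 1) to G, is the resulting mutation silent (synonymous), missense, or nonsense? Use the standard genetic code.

silent

Position 6 falls in codon 2: CUC → Leu.
After the substitution the codon is CUG → Leu.
Both encode Leu, so the change is synonymous.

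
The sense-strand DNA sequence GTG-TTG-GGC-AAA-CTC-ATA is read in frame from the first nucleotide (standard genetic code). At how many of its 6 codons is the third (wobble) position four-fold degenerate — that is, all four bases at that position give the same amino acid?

Codon 1 GTG (Val): third position 4-fold.
Codon 2 TTG (Leu): third position 2-fold.
Codon 3 GGC (Gly): third position 4-fold.
Codon 4 AAA (Lys): third position 2-fold.
Codon 5 CTC (Leu): third position 4-fold.
Codon 6 ATA (Ile): third position 3-fold.
Four-fold degenerate third positions: 3.

3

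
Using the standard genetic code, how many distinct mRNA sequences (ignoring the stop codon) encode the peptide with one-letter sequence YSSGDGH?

4608

Tyr: 2 codons.
Ser: 6 codons.
Ser: 6 codons.
Gly: 4 codons.
Asp: 2 codons.
Gly: 4 codons.
His: 2 codons.
2 × 6 × 6 × 4 × 2 × 4 × 2 = 4608.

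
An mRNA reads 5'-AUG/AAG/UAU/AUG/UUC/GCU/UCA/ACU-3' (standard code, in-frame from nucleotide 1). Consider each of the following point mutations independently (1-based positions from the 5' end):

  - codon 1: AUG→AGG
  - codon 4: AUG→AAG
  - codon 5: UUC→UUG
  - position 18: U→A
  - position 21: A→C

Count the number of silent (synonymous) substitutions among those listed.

Codon 1: AUG (Met) → AGG (Arg) — missense.
Codon 4: AUG (Met) → AAG (Lys) — missense.
Codon 5: UUC (Phe) → UUG (Leu) — missense.
Codon 6: GCU (Ala) → GCA (Ala) — synonymous.
Codon 7: UCA (Ser) → UCC (Ser) — synonymous.
Synonymous: 2 of 5.

2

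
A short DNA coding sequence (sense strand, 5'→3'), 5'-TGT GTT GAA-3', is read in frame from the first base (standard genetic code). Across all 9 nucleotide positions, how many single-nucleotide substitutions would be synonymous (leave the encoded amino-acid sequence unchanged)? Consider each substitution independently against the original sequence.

5

Codon 1 (TGT, Cys): 1 synonymous substitution.
Codon 2 (GTT, Val): 3 synonymous substitutions.
Codon 3 (GAA, Glu): 1 synonymous substitution.
Total: 1 + 3 + 1 = 5.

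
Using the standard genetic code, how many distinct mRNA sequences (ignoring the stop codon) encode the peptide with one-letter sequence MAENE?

32

Met: 1 codon.
Ala: 4 codons.
Glu: 2 codons.
Asn: 2 codons.
Glu: 2 codons.
1 × 4 × 2 × 2 × 2 = 32.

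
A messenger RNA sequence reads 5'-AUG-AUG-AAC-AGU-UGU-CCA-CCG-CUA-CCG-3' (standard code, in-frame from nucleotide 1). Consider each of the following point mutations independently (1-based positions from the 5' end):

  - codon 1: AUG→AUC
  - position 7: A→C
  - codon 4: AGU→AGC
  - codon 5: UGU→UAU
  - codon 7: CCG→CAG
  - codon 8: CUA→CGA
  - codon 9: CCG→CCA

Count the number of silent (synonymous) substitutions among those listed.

Codon 1: AUG (Met) → AUC (Ile) — missense.
Codon 3: AAC (Asn) → CAC (His) — missense.
Codon 4: AGU (Ser) → AGC (Ser) — synonymous.
Codon 5: UGU (Cys) → UAU (Tyr) — missense.
Codon 7: CCG (Pro) → CAG (Gln) — missense.
Codon 8: CUA (Leu) → CGA (Arg) — missense.
Codon 9: CCG (Pro) → CCA (Pro) — synonymous.
Synonymous: 2 of 7.

2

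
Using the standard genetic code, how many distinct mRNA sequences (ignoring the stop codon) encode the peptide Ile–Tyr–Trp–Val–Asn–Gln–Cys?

Ile: 3 codons.
Tyr: 2 codons.
Trp: 1 codon.
Val: 4 codons.
Asn: 2 codons.
Gln: 2 codons.
Cys: 2 codons.
3 × 2 × 1 × 4 × 2 × 2 × 2 = 192.

192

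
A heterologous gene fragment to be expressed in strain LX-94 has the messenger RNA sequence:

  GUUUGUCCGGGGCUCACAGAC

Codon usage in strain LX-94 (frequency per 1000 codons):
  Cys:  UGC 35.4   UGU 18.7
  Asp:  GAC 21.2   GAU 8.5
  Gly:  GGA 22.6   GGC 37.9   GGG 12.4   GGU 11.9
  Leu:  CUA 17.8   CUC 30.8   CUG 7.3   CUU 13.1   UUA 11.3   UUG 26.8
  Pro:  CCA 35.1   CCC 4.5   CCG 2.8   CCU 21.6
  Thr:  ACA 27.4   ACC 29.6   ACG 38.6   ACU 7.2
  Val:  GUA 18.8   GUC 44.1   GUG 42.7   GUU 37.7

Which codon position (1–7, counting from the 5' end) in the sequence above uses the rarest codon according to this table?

3

Codon 1 GUU (Val): 37.7 per 1000.
Codon 2 UGU (Cys): 18.7 per 1000.
Codon 3 CCG (Pro): 2.8 per 1000.
Codon 4 GGG (Gly): 12.4 per 1000.
Codon 5 CUC (Leu): 30.8 per 1000.
Codon 6 ACA (Thr): 27.4 per 1000.
Codon 7 GAC (Asp): 21.2 per 1000.
Lowest frequency is 2.8 at codon 3.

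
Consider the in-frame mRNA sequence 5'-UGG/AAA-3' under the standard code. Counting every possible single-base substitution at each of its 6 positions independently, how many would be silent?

Codon 1 (UGG, Trp): 0 synonymous substitutions.
Codon 2 (AAA, Lys): 1 synonymous substitution.
Total: 0 + 1 = 1.

1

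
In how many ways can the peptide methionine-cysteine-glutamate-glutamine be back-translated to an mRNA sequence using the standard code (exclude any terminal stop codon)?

8

Met: 1 codon.
Cys: 2 codons.
Glu: 2 codons.
Gln: 2 codons.
1 × 2 × 2 × 2 = 8.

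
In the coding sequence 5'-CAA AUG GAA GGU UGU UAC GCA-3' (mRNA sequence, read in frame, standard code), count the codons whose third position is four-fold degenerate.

2

Codon 1 CAA (Gln): third position 2-fold.
Codon 2 AUG (Met): third position 1-fold.
Codon 3 GAA (Glu): third position 2-fold.
Codon 4 GGU (Gly): third position 4-fold.
Codon 5 UGU (Cys): third position 2-fold.
Codon 6 UAC (Tyr): third position 2-fold.
Codon 7 GCA (Ala): third position 4-fold.
Four-fold degenerate third positions: 2.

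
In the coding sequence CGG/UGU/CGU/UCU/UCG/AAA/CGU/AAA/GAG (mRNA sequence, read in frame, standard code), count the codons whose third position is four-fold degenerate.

Codon 1 CGG (Arg): third position 4-fold.
Codon 2 UGU (Cys): third position 2-fold.
Codon 3 CGU (Arg): third position 4-fold.
Codon 4 UCU (Ser): third position 4-fold.
Codon 5 UCG (Ser): third position 4-fold.
Codon 6 AAA (Lys): third position 2-fold.
Codon 7 CGU (Arg): third position 4-fold.
Codon 8 AAA (Lys): third position 2-fold.
Codon 9 GAG (Glu): third position 2-fold.
Four-fold degenerate third positions: 5.

5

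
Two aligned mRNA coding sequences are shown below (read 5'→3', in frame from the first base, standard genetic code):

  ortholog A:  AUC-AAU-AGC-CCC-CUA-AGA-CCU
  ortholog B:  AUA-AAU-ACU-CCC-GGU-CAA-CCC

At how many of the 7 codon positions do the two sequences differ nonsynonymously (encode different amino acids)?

3

Codon 1: AUC Ile / AUA Ile — synonymous.
Codon 2: AAU Asn / AAU Asn — identical.
Codon 3: AGC Ser / ACU Thr — nonsynonymous.
Codon 4: CCC Pro / CCC Pro — identical.
Codon 5: CUA Leu / GGU Gly — nonsynonymous.
Codon 6: AGA Arg / CAA Gln — nonsynonymous.
Codon 7: CCU Pro / CCC Pro — synonymous.
Nonsynonymous differences: 3.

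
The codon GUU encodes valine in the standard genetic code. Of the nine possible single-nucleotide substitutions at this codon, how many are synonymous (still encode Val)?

Position 1: none → 0 synonymous.
Position 2: none → 0 synonymous.
Position 3: GUC, GUA, GUG → 3 synonymous.
Total: 0 + 0 + 3 = 3.

3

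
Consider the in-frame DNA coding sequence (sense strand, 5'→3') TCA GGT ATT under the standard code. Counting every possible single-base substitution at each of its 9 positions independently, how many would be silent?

8

Codon 1 (TCA, Ser): 3 synonymous substitutions.
Codon 2 (GGT, Gly): 3 synonymous substitutions.
Codon 3 (ATT, Ile): 2 synonymous substitutions.
Total: 3 + 3 + 2 = 8.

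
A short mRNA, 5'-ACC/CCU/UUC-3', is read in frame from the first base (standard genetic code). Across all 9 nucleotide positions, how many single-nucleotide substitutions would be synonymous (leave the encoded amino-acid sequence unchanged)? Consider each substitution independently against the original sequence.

7

Codon 1 (ACC, Thr): 3 synonymous substitutions.
Codon 2 (CCU, Pro): 3 synonymous substitutions.
Codon 3 (UUC, Phe): 1 synonymous substitution.
Total: 3 + 3 + 1 = 7.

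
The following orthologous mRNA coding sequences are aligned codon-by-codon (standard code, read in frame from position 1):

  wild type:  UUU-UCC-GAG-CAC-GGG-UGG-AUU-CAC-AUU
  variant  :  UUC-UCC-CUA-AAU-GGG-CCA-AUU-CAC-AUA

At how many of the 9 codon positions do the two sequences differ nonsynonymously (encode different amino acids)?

Codon 1: UUU Phe / UUC Phe — synonymous.
Codon 2: UCC Ser / UCC Ser — identical.
Codon 3: GAG Glu / CUA Leu — nonsynonymous.
Codon 4: CAC His / AAU Asn — nonsynonymous.
Codon 5: GGG Gly / GGG Gly — identical.
Codon 6: UGG Trp / CCA Pro — nonsynonymous.
Codon 7: AUU Ile / AUU Ile — identical.
Codon 8: CAC His / CAC His — identical.
Codon 9: AUU Ile / AUA Ile — synonymous.
Nonsynonymous differences: 3.

3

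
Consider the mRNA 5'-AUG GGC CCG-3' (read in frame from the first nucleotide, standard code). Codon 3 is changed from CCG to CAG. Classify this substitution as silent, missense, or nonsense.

missense

Position 8 falls in codon 3: CCG → Pro.
After the substitution the codon is CAG → Gln.
Pro ≠ Gln, so this is a missense mutation.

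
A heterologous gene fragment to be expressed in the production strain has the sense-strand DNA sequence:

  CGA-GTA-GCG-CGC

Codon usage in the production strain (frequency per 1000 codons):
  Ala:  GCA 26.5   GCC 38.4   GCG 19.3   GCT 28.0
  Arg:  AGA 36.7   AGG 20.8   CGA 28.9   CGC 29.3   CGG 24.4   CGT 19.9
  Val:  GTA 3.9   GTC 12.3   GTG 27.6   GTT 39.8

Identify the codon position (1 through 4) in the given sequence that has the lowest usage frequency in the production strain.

2

Codon 1 CGA (Arg): 28.9 per 1000.
Codon 2 GTA (Val): 3.9 per 1000.
Codon 3 GCG (Ala): 19.3 per 1000.
Codon 4 CGC (Arg): 29.3 per 1000.
Lowest frequency is 3.9 at codon 2.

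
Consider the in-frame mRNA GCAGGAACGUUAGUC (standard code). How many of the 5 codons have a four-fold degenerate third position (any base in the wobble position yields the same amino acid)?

4

Codon 1 GCA (Ala): third position 4-fold.
Codon 2 GGA (Gly): third position 4-fold.
Codon 3 ACG (Thr): third position 4-fold.
Codon 4 UUA (Leu): third position 2-fold.
Codon 5 GUC (Val): third position 4-fold.
Four-fold degenerate third positions: 4.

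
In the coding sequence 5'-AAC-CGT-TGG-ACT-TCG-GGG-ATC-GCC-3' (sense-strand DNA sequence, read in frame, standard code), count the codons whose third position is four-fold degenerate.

Codon 1 AAC (Asn): third position 2-fold.
Codon 2 CGT (Arg): third position 4-fold.
Codon 3 TGG (Trp): third position 1-fold.
Codon 4 ACT (Thr): third position 4-fold.
Codon 5 TCG (Ser): third position 4-fold.
Codon 6 GGG (Gly): third position 4-fold.
Codon 7 ATC (Ile): third position 3-fold.
Codon 8 GCC (Ala): third position 4-fold.
Four-fold degenerate third positions: 5.

5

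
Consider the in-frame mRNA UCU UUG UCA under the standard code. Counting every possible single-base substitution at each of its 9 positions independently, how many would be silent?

Codon 1 (UCU, Ser): 3 synonymous substitutions.
Codon 2 (UUG, Leu): 2 synonymous substitutions.
Codon 3 (UCA, Ser): 3 synonymous substitutions.
Total: 3 + 2 + 3 = 8.

8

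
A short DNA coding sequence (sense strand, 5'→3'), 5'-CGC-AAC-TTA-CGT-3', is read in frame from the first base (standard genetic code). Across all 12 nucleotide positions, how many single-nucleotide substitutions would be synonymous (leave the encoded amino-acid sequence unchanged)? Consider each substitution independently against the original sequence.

Codon 1 (CGC, Arg): 3 synonymous substitutions.
Codon 2 (AAC, Asn): 1 synonymous substitution.
Codon 3 (TTA, Leu): 2 synonymous substitutions.
Codon 4 (CGT, Arg): 3 synonymous substitutions.
Total: 3 + 1 + 2 + 3 = 9.

9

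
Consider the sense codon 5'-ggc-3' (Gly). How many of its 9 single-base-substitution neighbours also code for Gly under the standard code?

3

Position 1: none → 0 synonymous.
Position 2: none → 0 synonymous.
Position 3: GGU, GGA, GGG → 3 synonymous.
Total: 0 + 0 + 3 = 3.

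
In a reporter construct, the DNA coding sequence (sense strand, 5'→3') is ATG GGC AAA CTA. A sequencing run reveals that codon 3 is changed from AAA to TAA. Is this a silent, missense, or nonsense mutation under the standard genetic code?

nonsense

Position 7 falls in codon 3: AAA → Lys.
After the substitution the codon is TAA → Stop.
The new codon is a stop codon, so this is a nonsense mutation.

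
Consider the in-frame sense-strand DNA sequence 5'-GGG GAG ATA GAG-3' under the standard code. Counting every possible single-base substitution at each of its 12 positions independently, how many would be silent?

Codon 1 (GGG, Gly): 3 synonymous substitutions.
Codon 2 (GAG, Glu): 1 synonymous substitution.
Codon 3 (ATA, Ile): 2 synonymous substitutions.
Codon 4 (GAG, Glu): 1 synonymous substitution.
Total: 3 + 1 + 2 + 1 = 7.

7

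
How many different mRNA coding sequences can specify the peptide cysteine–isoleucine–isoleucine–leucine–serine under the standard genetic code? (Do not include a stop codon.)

648

Cys: 2 codons.
Ile: 3 codons.
Ile: 3 codons.
Leu: 6 codons.
Ser: 6 codons.
2 × 3 × 3 × 6 × 6 = 648.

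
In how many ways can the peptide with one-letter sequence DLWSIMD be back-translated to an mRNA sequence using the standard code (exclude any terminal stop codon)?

432

Asp: 2 codons.
Leu: 6 codons.
Trp: 1 codon.
Ser: 6 codons.
Ile: 3 codons.
Met: 1 codon.
Asp: 2 codons.
2 × 6 × 1 × 6 × 3 × 1 × 2 = 432.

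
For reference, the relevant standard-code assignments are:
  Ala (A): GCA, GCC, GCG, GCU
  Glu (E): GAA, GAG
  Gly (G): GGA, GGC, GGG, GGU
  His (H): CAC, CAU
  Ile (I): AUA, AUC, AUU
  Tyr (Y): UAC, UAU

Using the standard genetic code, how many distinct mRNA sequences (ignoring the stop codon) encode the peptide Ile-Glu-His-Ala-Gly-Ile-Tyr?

1152

Ile: 3 codons.
Glu: 2 codons.
His: 2 codons.
Ala: 4 codons.
Gly: 4 codons.
Ile: 3 codons.
Tyr: 2 codons.
3 × 2 × 2 × 4 × 4 × 3 × 2 = 1152.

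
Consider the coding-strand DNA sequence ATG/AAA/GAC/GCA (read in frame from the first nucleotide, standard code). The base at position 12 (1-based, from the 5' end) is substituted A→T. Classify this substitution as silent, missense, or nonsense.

Position 12 falls in codon 4: GCA → Ala.
After the substitution the codon is GCT → Ala.
Both encode Ala, so the change is synonymous.

silent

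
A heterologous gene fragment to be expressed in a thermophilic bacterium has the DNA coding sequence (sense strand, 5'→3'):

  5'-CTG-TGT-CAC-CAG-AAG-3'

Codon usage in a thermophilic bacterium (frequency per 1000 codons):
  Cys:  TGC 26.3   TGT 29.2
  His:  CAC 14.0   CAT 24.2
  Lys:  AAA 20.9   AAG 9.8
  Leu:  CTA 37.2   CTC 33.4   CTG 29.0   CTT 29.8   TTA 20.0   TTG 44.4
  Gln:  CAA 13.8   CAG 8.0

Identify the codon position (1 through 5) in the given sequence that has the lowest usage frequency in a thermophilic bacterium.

4

Codon 1 CTG (Leu): 29.0 per 1000.
Codon 2 TGT (Cys): 29.2 per 1000.
Codon 3 CAC (His): 14.0 per 1000.
Codon 4 CAG (Gln): 8.0 per 1000.
Codon 5 AAG (Lys): 9.8 per 1000.
Lowest frequency is 8.0 at codon 4.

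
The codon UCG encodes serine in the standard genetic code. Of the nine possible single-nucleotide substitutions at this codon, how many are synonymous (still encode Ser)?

Position 1: none → 0 synonymous.
Position 2: none → 0 synonymous.
Position 3: UCU, UCC, UCA → 3 synonymous.
Total: 0 + 0 + 3 = 3.

3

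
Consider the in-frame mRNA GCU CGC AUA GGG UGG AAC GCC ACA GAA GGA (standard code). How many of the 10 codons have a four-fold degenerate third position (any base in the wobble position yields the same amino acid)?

6

Codon 1 GCU (Ala): third position 4-fold.
Codon 2 CGC (Arg): third position 4-fold.
Codon 3 AUA (Ile): third position 3-fold.
Codon 4 GGG (Gly): third position 4-fold.
Codon 5 UGG (Trp): third position 1-fold.
Codon 6 AAC (Asn): third position 2-fold.
Codon 7 GCC (Ala): third position 4-fold.
Codon 8 ACA (Thr): third position 4-fold.
Codon 9 GAA (Glu): third position 2-fold.
Codon 10 GGA (Gly): third position 4-fold.
Four-fold degenerate third positions: 6.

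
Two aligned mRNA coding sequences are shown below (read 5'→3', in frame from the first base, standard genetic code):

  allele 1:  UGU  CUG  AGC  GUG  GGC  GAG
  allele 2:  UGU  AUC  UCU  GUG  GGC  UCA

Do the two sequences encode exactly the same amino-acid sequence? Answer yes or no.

Codon 1: UGU Cys / UGU Cys — identical.
Codon 2: CUG Leu / AUC Ile — nonsynonymous.
Codon 3: AGC Ser / UCU Ser — synonymous.
Codon 4: GUG Val / GUG Val — identical.
Codon 5: GGC Gly / GGC Gly — identical.
Codon 6: GAG Glu / UCA Ser — nonsynonymous.
Nonsynonymous differences: 2 → different protein.

no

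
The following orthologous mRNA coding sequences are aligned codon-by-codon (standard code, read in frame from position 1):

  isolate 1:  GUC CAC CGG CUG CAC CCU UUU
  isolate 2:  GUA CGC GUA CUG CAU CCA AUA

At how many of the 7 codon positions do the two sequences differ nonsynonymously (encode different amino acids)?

3

Codon 1: GUC Val / GUA Val — synonymous.
Codon 2: CAC His / CGC Arg — nonsynonymous.
Codon 3: CGG Arg / GUA Val — nonsynonymous.
Codon 4: CUG Leu / CUG Leu — identical.
Codon 5: CAC His / CAU His — synonymous.
Codon 6: CCU Pro / CCA Pro — synonymous.
Codon 7: UUU Phe / AUA Ile — nonsynonymous.
Nonsynonymous differences: 3.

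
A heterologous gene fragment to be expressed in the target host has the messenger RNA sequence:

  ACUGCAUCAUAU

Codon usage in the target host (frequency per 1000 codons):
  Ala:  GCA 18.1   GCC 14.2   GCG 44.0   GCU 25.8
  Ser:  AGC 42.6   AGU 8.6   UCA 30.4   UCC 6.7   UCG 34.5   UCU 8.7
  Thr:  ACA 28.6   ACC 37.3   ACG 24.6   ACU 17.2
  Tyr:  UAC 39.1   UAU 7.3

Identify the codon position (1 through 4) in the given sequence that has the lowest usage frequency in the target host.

Codon 1 ACU (Thr): 17.2 per 1000.
Codon 2 GCA (Ala): 18.1 per 1000.
Codon 3 UCA (Ser): 30.4 per 1000.
Codon 4 UAU (Tyr): 7.3 per 1000.
Lowest frequency is 7.3 at codon 4.

4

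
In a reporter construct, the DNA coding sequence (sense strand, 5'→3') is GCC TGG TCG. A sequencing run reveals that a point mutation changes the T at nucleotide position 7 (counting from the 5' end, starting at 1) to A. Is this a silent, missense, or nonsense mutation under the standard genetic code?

Position 7 falls in codon 3: TCG → Ser.
After the substitution the codon is ACG → Thr.
Ser ≠ Thr, so this is a missense mutation.

missense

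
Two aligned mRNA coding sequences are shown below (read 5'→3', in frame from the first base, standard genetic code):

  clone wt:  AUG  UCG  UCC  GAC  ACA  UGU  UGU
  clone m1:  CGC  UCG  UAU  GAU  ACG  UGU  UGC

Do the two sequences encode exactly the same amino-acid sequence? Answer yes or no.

no

Codon 1: AUG Met / CGC Arg — nonsynonymous.
Codon 2: UCG Ser / UCG Ser — identical.
Codon 3: UCC Ser / UAU Tyr — nonsynonymous.
Codon 4: GAC Asp / GAU Asp — synonymous.
Codon 5: ACA Thr / ACG Thr — synonymous.
Codon 6: UGU Cys / UGU Cys — identical.
Codon 7: UGU Cys / UGC Cys — synonymous.
Nonsynonymous differences: 2 → different protein.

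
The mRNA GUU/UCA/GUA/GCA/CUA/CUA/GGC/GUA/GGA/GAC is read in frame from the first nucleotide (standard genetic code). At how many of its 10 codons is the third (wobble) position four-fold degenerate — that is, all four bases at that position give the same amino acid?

9

Codon 1 GUU (Val): third position 4-fold.
Codon 2 UCA (Ser): third position 4-fold.
Codon 3 GUA (Val): third position 4-fold.
Codon 4 GCA (Ala): third position 4-fold.
Codon 5 CUA (Leu): third position 4-fold.
Codon 6 CUA (Leu): third position 4-fold.
Codon 7 GGC (Gly): third position 4-fold.
Codon 8 GUA (Val): third position 4-fold.
Codon 9 GGA (Gly): third position 4-fold.
Codon 10 GAC (Asp): third position 2-fold.
Four-fold degenerate third positions: 9.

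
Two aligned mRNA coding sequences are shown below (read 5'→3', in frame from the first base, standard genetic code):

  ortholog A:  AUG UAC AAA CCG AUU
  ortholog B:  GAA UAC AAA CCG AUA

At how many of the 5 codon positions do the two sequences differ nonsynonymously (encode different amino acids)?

1

Codon 1: AUG Met / GAA Glu — nonsynonymous.
Codon 2: UAC Tyr / UAC Tyr — identical.
Codon 3: AAA Lys / AAA Lys — identical.
Codon 4: CCG Pro / CCG Pro — identical.
Codon 5: AUU Ile / AUA Ile — synonymous.
Nonsynonymous differences: 1.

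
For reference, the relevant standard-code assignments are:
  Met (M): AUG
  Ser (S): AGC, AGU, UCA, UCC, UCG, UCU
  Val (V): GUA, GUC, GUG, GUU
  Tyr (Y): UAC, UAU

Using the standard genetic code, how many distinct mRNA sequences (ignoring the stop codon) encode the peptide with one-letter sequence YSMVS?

288

Tyr: 2 codons.
Ser: 6 codons.
Met: 1 codon.
Val: 4 codons.
Ser: 6 codons.
2 × 6 × 1 × 4 × 6 = 288.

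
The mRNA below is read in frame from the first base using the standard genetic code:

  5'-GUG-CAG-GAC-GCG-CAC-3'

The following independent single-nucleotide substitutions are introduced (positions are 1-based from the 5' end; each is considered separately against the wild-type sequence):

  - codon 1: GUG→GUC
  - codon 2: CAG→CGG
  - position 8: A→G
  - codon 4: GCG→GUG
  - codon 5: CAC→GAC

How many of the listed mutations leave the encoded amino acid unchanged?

1

Codon 1: GUG (Val) → GUC (Val) — synonymous.
Codon 2: CAG (Gln) → CGG (Arg) — missense.
Codon 3: GAC (Asp) → GGC (Gly) — missense.
Codon 4: GCG (Ala) → GUG (Val) — missense.
Codon 5: CAC (His) → GAC (Asp) — missense.
Synonymous: 1 of 5.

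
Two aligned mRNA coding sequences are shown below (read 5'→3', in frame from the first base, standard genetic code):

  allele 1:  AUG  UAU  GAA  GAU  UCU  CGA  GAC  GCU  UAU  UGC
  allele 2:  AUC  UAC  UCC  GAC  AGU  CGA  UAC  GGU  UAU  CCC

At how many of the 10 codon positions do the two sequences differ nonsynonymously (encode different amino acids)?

Codon 1: AUG Met / AUC Ile — nonsynonymous.
Codon 2: UAU Tyr / UAC Tyr — synonymous.
Codon 3: GAA Glu / UCC Ser — nonsynonymous.
Codon 4: GAU Asp / GAC Asp — synonymous.
Codon 5: UCU Ser / AGU Ser — synonymous.
Codon 6: CGA Arg / CGA Arg — identical.
Codon 7: GAC Asp / UAC Tyr — nonsynonymous.
Codon 8: GCU Ala / GGU Gly — nonsynonymous.
Codon 9: UAU Tyr / UAU Tyr — identical.
Codon 10: UGC Cys / CCC Pro — nonsynonymous.
Nonsynonymous differences: 5.

5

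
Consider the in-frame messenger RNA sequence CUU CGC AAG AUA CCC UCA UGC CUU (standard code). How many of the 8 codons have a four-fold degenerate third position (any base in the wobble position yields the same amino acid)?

Codon 1 CUU (Leu): third position 4-fold.
Codon 2 CGC (Arg): third position 4-fold.
Codon 3 AAG (Lys): third position 2-fold.
Codon 4 AUA (Ile): third position 3-fold.
Codon 5 CCC (Pro): third position 4-fold.
Codon 6 UCA (Ser): third position 4-fold.
Codon 7 UGC (Cys): third position 2-fold.
Codon 8 CUU (Leu): third position 4-fold.
Four-fold degenerate third positions: 5.

5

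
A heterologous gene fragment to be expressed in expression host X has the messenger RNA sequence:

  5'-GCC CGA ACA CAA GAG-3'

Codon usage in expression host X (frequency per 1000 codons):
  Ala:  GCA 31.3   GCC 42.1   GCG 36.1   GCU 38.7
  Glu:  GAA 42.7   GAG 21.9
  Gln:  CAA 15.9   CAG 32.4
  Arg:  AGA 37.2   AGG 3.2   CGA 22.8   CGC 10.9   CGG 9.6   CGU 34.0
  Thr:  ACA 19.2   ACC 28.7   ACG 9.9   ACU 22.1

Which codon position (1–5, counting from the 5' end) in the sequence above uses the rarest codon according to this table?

4

Codon 1 GCC (Ala): 42.1 per 1000.
Codon 2 CGA (Arg): 22.8 per 1000.
Codon 3 ACA (Thr): 19.2 per 1000.
Codon 4 CAA (Gln): 15.9 per 1000.
Codon 5 GAG (Glu): 21.9 per 1000.
Lowest frequency is 15.9 at codon 4.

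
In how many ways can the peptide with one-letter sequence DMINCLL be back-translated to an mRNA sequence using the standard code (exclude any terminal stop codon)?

Asp: 2 codons.
Met: 1 codon.
Ile: 3 codons.
Asn: 2 codons.
Cys: 2 codons.
Leu: 6 codons.
Leu: 6 codons.
2 × 1 × 3 × 2 × 2 × 6 × 6 = 864.

864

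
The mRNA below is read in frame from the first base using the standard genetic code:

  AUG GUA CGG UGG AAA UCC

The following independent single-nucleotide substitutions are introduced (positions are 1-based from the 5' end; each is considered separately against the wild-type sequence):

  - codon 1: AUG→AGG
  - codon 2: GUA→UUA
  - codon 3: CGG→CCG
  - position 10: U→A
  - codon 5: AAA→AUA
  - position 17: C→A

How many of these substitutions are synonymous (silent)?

Codon 1: AUG (Met) → AGG (Arg) — missense.
Codon 2: GUA (Val) → UUA (Leu) — missense.
Codon 3: CGG (Arg) → CCG (Pro) — missense.
Codon 4: UGG (Trp) → AGG (Arg) — missense.
Codon 5: AAA (Lys) → AUA (Ile) — missense.
Codon 6: UCC (Ser) → UAC (Tyr) — missense.
Synonymous: 0 of 6.

0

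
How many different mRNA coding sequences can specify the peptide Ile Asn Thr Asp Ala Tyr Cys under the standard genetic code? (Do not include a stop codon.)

768

Ile: 3 codons.
Asn: 2 codons.
Thr: 4 codons.
Asp: 2 codons.
Ala: 4 codons.
Tyr: 2 codons.
Cys: 2 codons.
3 × 2 × 4 × 2 × 4 × 2 × 2 = 768.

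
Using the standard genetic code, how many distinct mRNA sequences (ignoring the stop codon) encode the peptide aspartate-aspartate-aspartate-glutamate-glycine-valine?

Asp: 2 codons.
Asp: 2 codons.
Asp: 2 codons.
Glu: 2 codons.
Gly: 4 codons.
Val: 4 codons.
2 × 2 × 2 × 2 × 4 × 4 = 256.

256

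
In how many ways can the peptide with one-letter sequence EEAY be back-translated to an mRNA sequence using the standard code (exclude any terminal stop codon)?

Glu: 2 codons.
Glu: 2 codons.
Ala: 4 codons.
Tyr: 2 codons.
2 × 2 × 4 × 2 = 32.

32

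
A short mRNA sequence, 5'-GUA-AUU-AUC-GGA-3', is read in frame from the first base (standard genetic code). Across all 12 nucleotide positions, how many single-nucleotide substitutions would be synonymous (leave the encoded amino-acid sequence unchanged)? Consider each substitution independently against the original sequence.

Codon 1 (GUA, Val): 3 synonymous substitutions.
Codon 2 (AUU, Ile): 2 synonymous substitutions.
Codon 3 (AUC, Ile): 2 synonymous substitutions.
Codon 4 (GGA, Gly): 3 synonymous substitutions.
Total: 3 + 2 + 2 + 3 = 10.

10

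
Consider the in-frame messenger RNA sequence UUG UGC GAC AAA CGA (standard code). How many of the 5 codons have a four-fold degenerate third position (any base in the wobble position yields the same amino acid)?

Codon 1 UUG (Leu): third position 2-fold.
Codon 2 UGC (Cys): third position 2-fold.
Codon 3 GAC (Asp): third position 2-fold.
Codon 4 AAA (Lys): third position 2-fold.
Codon 5 CGA (Arg): third position 4-fold.
Four-fold degenerate third positions: 1.

1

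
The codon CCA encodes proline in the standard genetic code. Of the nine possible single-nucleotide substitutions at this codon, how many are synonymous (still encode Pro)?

Position 1: none → 0 synonymous.
Position 2: none → 0 synonymous.
Position 3: CCU, CCC, CCG → 3 synonymous.
Total: 0 + 0 + 3 = 3.

3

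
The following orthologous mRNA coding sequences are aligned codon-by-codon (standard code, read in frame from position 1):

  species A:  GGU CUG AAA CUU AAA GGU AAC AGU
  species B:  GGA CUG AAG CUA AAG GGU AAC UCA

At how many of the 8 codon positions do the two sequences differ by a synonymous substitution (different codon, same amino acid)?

5

Codon 1: GGU Gly / GGA Gly — synonymous.
Codon 2: CUG Leu / CUG Leu — identical.
Codon 3: AAA Lys / AAG Lys — synonymous.
Codon 4: CUU Leu / CUA Leu — synonymous.
Codon 5: AAA Lys / AAG Lys — synonymous.
Codon 6: GGU Gly / GGU Gly — identical.
Codon 7: AAC Asn / AAC Asn — identical.
Codon 8: AGU Ser / UCA Ser — synonymous.
Synonymous differences: 5.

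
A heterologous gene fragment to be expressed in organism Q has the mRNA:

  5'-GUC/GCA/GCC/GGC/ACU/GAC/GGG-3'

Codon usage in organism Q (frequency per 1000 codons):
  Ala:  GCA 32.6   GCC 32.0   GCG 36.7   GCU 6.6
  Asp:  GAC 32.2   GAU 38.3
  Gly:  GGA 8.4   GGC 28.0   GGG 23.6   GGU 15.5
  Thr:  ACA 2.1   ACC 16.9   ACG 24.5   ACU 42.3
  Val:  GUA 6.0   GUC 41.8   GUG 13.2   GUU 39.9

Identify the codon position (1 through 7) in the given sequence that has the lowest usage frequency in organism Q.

Codon 1 GUC (Val): 41.8 per 1000.
Codon 2 GCA (Ala): 32.6 per 1000.
Codon 3 GCC (Ala): 32.0 per 1000.
Codon 4 GGC (Gly): 28.0 per 1000.
Codon 5 ACU (Thr): 42.3 per 1000.
Codon 6 GAC (Asp): 32.2 per 1000.
Codon 7 GGG (Gly): 23.6 per 1000.
Lowest frequency is 23.6 at codon 7.

7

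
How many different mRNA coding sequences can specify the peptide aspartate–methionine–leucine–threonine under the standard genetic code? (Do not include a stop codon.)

48

Asp: 2 codons.
Met: 1 codon.
Leu: 6 codons.
Thr: 4 codons.
2 × 1 × 6 × 4 = 48.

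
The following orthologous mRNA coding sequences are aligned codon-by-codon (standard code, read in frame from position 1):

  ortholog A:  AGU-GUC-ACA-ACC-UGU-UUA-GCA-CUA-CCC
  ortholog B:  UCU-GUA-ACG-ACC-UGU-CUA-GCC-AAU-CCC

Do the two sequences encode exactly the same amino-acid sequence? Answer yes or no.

Codon 1: AGU Ser / UCU Ser — synonymous.
Codon 2: GUC Val / GUA Val — synonymous.
Codon 3: ACA Thr / ACG Thr — synonymous.
Codon 4: ACC Thr / ACC Thr — identical.
Codon 5: UGU Cys / UGU Cys — identical.
Codon 6: UUA Leu / CUA Leu — synonymous.
Codon 7: GCA Ala / GCC Ala — synonymous.
Codon 8: CUA Leu / AAU Asn — nonsynonymous.
Codon 9: CCC Pro / CCC Pro — identical.
Nonsynonymous differences: 1 → different protein.

no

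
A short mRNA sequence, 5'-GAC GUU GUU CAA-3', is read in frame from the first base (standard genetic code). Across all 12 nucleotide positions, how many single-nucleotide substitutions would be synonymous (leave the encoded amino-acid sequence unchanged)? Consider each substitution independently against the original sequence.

Codon 1 (GAC, Asp): 1 synonymous substitution.
Codon 2 (GUU, Val): 3 synonymous substitutions.
Codon 3 (GUU, Val): 3 synonymous substitutions.
Codon 4 (CAA, Gln): 1 synonymous substitution.
Total: 1 + 3 + 3 + 1 = 8.

8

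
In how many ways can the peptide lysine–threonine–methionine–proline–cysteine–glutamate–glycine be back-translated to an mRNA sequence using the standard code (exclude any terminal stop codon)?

512

Lys: 2 codons.
Thr: 4 codons.
Met: 1 codon.
Pro: 4 codons.
Cys: 2 codons.
Glu: 2 codons.
Gly: 4 codons.
2 × 4 × 1 × 4 × 2 × 2 × 4 = 512.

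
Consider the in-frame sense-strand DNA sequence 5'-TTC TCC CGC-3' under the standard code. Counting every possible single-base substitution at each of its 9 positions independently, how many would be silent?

Codon 1 (TTC, Phe): 1 synonymous substitution.
Codon 2 (TCC, Ser): 3 synonymous substitutions.
Codon 3 (CGC, Arg): 3 synonymous substitutions.
Total: 1 + 3 + 3 = 7.

7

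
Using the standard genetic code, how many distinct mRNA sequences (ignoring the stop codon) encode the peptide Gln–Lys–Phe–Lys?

Gln: 2 codons.
Lys: 2 codons.
Phe: 2 codons.
Lys: 2 codons.
2 × 2 × 2 × 2 = 16.

16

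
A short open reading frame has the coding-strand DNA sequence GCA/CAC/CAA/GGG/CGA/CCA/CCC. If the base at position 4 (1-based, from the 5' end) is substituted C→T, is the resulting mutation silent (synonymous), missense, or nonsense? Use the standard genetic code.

Position 4 falls in codon 2: CAC → His.
After the substitution the codon is TAC → Tyr.
His ≠ Tyr, so this is a missense mutation.

missense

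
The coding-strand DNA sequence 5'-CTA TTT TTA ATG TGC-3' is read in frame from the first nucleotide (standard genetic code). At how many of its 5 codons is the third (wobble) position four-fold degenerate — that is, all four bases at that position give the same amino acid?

1

Codon 1 CTA (Leu): third position 4-fold.
Codon 2 TTT (Phe): third position 2-fold.
Codon 3 TTA (Leu): third position 2-fold.
Codon 4 ATG (Met): third position 1-fold.
Codon 5 TGC (Cys): third position 2-fold.
Four-fold degenerate third positions: 1.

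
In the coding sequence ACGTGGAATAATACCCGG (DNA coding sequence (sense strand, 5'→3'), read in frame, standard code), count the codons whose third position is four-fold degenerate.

Codon 1 ACG (Thr): third position 4-fold.
Codon 2 TGG (Trp): third position 1-fold.
Codon 3 AAT (Asn): third position 2-fold.
Codon 4 AAT (Asn): third position 2-fold.
Codon 5 ACC (Thr): third position 4-fold.
Codon 6 CGG (Arg): third position 4-fold.
Four-fold degenerate third positions: 3.

3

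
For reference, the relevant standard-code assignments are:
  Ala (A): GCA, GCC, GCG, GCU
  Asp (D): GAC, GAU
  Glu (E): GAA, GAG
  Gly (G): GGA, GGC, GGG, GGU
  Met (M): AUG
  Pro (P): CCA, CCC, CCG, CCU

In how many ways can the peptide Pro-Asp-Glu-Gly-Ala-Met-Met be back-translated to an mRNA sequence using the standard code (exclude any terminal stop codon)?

Pro: 4 codons.
Asp: 2 codons.
Glu: 2 codons.
Gly: 4 codons.
Ala: 4 codons.
Met: 1 codon.
Met: 1 codon.
4 × 2 × 2 × 4 × 4 × 1 × 1 = 256.

256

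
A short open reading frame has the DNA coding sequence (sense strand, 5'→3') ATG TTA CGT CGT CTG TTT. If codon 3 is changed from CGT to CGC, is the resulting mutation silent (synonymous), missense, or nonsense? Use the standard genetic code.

silent

Position 9 falls in codon 3: CGT → Arg.
After the substitution the codon is CGC → Arg.
Both encode Arg, so the change is synonymous.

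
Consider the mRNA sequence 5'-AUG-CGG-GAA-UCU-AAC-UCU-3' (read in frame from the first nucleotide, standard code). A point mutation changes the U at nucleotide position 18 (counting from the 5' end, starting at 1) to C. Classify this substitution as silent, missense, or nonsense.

silent

Position 18 falls in codon 6: UCU → Ser.
After the substitution the codon is UCC → Ser.
Both encode Ser, so the change is synonymous.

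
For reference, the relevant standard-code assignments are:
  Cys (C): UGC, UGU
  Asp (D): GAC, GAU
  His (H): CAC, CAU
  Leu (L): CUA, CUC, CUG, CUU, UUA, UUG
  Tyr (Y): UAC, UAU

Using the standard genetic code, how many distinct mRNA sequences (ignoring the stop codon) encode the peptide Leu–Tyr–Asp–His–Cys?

Leu: 6 codons.
Tyr: 2 codons.
Asp: 2 codons.
His: 2 codons.
Cys: 2 codons.
6 × 2 × 2 × 2 × 2 = 96.

96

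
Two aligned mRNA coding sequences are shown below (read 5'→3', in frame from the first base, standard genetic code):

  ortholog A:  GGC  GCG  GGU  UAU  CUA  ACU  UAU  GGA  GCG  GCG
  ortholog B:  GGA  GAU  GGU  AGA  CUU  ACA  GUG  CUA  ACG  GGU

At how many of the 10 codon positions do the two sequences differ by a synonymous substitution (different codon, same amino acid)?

Codon 1: GGC Gly / GGA Gly — synonymous.
Codon 2: GCG Ala / GAU Asp — nonsynonymous.
Codon 3: GGU Gly / GGU Gly — identical.
Codon 4: UAU Tyr / AGA Arg — nonsynonymous.
Codon 5: CUA Leu / CUU Leu — synonymous.
Codon 6: ACU Thr / ACA Thr — synonymous.
Codon 7: UAU Tyr / GUG Val — nonsynonymous.
Codon 8: GGA Gly / CUA Leu — nonsynonymous.
Codon 9: GCG Ala / ACG Thr — nonsynonymous.
Codon 10: GCG Ala / GGU Gly — nonsynonymous.
Synonymous differences: 3.

3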